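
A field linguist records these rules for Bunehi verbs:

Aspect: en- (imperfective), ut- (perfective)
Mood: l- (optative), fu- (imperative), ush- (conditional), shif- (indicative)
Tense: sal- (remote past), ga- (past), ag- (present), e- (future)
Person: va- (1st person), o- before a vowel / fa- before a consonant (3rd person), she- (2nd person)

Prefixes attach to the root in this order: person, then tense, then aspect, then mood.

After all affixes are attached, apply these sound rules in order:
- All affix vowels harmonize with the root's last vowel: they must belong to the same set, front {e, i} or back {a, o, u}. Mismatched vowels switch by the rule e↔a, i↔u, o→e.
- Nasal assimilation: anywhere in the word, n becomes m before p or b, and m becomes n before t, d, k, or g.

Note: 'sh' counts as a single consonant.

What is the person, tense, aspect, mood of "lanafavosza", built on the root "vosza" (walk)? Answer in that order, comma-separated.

Segment: l-en-e-fa-vosza.
person: o/fa- → 3rd person.
tense: e- → future.
aspect: en- → imperfective.
mood: l- → optative.

3rd person, future, imperfective, optative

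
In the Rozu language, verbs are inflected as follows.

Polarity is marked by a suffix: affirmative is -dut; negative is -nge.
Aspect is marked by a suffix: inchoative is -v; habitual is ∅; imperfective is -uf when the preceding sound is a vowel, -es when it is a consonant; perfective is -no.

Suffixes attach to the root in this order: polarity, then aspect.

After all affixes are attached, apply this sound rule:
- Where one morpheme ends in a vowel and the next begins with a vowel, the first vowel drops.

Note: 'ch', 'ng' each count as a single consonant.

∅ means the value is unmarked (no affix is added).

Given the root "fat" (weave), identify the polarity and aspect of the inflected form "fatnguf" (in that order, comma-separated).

negative, imperfective

Segment: fat-nge-uf.
polarity: -nge → negative.
aspect: -uf/es → imperfective.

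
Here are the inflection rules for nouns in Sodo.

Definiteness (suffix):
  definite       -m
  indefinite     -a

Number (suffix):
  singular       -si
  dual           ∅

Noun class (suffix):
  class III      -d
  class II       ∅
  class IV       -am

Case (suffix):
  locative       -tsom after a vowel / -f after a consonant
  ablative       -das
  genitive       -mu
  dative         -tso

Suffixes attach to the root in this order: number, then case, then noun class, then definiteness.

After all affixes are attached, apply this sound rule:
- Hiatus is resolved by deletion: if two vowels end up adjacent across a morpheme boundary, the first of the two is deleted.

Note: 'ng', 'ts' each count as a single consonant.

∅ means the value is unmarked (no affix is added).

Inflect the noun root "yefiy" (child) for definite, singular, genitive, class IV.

yefiysimamm

Attach number singular -si → yefiysi.
Attach case genitive -mu → yefiysimu.
Attach noun class class IV -am → yefiysimuam.
Attach definiteness definite -m → yefiysimuamm.
Apply vowel deletion: yefiysimuamm → yefiysimamm.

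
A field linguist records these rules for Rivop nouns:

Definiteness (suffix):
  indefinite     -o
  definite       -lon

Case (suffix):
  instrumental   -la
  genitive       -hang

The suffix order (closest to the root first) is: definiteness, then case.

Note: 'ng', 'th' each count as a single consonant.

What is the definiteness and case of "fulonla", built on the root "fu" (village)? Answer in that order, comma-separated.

Segment: fu-lon-la.
definiteness: -lon → definite.
case: -la → instrumental.

definite, instrumental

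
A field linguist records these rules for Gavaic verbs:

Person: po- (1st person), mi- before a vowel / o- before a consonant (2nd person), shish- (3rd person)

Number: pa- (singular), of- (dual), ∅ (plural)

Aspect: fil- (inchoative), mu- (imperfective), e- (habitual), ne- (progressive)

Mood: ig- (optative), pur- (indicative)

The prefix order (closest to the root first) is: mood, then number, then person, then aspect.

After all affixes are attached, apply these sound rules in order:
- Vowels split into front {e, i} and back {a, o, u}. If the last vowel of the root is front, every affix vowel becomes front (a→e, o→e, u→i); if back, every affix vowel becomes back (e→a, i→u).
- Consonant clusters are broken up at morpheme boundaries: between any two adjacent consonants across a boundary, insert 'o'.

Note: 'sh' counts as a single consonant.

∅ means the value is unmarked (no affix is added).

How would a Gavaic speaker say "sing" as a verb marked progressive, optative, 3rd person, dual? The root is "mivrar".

Attach mood optative ig- → igmivrar.
Attach number dual of- → ofigmivrar.
Attach person 3rd person shish- → shishofigmivrar.
Attach aspect progressive ne- → neshishofigmivrar.
Apply vowel harmony: neshishofigmivrar → nashushofugmivrar.
Apply epenthesis: nashushofugmivrar → nashushofugomivrar.

nashushofugomivrar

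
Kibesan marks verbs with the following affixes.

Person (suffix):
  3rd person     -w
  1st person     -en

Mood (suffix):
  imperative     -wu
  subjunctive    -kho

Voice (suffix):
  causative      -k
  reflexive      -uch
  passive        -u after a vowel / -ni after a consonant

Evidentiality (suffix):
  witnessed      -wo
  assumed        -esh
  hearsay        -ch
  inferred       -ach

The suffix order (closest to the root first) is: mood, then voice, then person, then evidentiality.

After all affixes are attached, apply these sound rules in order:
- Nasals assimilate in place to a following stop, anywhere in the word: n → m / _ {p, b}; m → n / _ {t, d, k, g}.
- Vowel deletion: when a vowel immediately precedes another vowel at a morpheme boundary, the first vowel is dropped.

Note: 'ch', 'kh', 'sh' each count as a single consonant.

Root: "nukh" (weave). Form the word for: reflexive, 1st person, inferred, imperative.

Attach mood imperative -wu → nukhwu.
Attach voice reflexive -uch → nukhwuuch.
Attach person 1st person -en → nukhwuuchen.
Attach evidentiality inferred -ach → nukhwuuchenach.
Nasal assimilation: no change.
Apply vowel deletion: nukhwuuchenach → nukhwuchenach.

nukhwuchenach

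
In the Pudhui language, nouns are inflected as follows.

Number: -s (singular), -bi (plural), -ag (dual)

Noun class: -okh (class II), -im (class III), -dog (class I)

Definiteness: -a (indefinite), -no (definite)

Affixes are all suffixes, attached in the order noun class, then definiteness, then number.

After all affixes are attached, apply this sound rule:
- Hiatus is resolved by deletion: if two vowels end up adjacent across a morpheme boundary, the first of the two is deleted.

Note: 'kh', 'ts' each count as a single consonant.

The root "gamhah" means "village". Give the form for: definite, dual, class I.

gamhahdognag

Attach noun class class I -dog → gamhahdog.
Attach definiteness definite -no → gamhahdogno.
Attach number dual -ag → gamhahdognoag.
Apply vowel deletion: gamhahdognoag → gamhahdognag.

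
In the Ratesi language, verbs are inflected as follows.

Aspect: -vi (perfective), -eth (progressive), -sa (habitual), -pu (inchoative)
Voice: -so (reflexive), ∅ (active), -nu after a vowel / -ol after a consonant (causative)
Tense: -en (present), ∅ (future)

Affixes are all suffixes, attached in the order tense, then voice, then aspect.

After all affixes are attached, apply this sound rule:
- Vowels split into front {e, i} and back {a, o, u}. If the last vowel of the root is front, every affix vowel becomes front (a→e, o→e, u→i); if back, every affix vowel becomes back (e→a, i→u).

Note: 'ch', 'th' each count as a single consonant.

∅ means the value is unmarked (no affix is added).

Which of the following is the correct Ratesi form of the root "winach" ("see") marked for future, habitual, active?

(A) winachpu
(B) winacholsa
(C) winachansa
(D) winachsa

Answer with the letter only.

D

tense = future: zero marking, form stays winach.
voice = active: zero marking, form stays winach.
Attach aspect habitual -sa → winachsa.
Vowel harmony: no change.
So the correct form is winachsa, option (D).
(A) winachpu is wrong: it uses inchoative instead of habitual for aspect.
(C) winachansa is wrong: it uses present instead of future for tense.
(B) winacholsa is wrong: it uses causative instead of active for voice.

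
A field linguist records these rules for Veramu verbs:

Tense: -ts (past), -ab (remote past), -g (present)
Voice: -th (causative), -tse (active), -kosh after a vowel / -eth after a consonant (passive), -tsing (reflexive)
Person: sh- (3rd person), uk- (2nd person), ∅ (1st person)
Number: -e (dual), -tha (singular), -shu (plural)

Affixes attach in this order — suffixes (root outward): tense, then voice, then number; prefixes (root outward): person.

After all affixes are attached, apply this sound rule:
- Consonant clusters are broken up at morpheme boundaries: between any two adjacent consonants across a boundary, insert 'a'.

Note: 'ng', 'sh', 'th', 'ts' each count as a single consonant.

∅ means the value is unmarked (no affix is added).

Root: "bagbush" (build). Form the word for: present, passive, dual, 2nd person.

Attach tense present -g → bagbushg.
Attach voice passive -eth (after consonant 'g') → bagbushgeth.
Attach number dual -e → bagbushgethe.
Attach person 2nd person uk- → ukbagbushgethe.
Apply epenthesis: ukbagbushgethe → ukabagbushagethe.

ukabagbushagethe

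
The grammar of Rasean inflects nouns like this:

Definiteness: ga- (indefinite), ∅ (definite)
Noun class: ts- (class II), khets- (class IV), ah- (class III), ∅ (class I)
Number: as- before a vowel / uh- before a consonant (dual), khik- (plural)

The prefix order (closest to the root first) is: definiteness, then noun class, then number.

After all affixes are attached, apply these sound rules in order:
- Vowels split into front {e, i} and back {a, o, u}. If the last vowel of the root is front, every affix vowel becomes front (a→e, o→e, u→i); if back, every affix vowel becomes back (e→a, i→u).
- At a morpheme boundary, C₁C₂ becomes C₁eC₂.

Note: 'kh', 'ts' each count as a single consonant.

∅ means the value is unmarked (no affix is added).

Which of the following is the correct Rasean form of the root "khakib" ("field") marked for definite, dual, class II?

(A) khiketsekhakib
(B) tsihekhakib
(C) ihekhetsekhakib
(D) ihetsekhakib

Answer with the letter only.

D

definiteness = definite: zero marking, form stays khakib.
Attach noun class class II ts- → tskhakib.
Attach number dual uh- (before consonant 'ts') → uhtskhakib.
Apply vowel harmony: uhtskhakib → ihtskhakib.
Apply epenthesis: ihtskhakib → ihetsekhakib.
So the correct form is ihetsekhakib, option (D).
(C) ihekhetsekhakib is wrong: it uses class IV instead of class II for noun class.
(B) tsihekhakib is wrong: it has the affixes in the wrong order.
(A) khiketsekhakib is wrong: it uses plural instead of dual for number.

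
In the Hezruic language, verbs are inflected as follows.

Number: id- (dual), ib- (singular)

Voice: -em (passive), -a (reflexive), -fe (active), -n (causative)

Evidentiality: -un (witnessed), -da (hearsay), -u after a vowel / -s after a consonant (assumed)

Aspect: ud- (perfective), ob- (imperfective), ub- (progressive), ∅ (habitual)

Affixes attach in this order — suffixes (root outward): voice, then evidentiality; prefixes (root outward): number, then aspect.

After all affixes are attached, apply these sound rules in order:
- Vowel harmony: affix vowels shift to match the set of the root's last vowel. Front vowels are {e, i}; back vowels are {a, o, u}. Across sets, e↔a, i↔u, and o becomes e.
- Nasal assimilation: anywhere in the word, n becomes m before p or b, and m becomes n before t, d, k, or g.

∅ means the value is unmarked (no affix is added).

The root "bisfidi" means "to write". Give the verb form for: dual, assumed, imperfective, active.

ebidbisfidifei

Attach number dual id- → idbisfidi.
Attach voice active -fe → idbisfidife.
Attach aspect imperfective ob- → obidbisfidife.
Attach evidentiality assumed -u (after vowel 'e') → obidbisfidifeu.
Apply vowel harmony: obidbisfidifeu → ebidbisfidifei.
Nasal assimilation: no change.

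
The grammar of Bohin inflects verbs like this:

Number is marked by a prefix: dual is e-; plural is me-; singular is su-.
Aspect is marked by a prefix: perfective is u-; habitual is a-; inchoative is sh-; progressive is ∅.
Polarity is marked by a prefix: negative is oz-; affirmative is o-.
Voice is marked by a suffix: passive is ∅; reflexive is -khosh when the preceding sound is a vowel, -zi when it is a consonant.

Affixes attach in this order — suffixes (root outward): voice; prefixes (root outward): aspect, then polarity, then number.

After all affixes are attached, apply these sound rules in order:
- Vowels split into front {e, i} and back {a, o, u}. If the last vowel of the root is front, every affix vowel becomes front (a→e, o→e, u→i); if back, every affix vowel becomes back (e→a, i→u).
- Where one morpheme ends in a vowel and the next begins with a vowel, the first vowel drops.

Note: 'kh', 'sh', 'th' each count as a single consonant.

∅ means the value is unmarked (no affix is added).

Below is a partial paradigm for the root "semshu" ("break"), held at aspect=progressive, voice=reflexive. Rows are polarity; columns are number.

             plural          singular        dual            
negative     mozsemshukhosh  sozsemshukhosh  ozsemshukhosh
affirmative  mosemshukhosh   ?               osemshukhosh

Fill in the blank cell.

sosemshukhosh

aspect = progressive: zero marking, form stays semshu.
Attach voice reflexive -khosh (after vowel 'u') → semshukhosh.
Attach polarity affirmative o- → osemshukhosh.
Attach number singular su- → suosemshukhosh.
Vowel harmony: no change.
Apply vowel deletion: suosemshukhosh → sosemshukhosh.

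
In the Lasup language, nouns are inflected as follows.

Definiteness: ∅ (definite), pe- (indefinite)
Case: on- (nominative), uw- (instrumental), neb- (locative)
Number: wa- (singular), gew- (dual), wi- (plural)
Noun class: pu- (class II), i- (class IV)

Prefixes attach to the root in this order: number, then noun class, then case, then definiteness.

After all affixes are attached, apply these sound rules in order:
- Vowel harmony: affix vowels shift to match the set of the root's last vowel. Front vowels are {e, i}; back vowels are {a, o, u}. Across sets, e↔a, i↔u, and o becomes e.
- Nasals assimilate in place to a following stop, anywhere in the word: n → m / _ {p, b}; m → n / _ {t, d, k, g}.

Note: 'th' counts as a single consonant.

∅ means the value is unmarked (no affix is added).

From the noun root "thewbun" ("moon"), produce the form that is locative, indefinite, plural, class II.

Attach number plural wi- → withewbun.
Attach noun class class II pu- → puwithewbun.
Attach case locative neb- → nebpuwithewbun.
Attach definiteness indefinite pe- → penebpuwithewbun.
Apply vowel harmony: penebpuwithewbun → panabpuwuthewbun.
Nasal assimilation: no change.

panabpuwuthewbun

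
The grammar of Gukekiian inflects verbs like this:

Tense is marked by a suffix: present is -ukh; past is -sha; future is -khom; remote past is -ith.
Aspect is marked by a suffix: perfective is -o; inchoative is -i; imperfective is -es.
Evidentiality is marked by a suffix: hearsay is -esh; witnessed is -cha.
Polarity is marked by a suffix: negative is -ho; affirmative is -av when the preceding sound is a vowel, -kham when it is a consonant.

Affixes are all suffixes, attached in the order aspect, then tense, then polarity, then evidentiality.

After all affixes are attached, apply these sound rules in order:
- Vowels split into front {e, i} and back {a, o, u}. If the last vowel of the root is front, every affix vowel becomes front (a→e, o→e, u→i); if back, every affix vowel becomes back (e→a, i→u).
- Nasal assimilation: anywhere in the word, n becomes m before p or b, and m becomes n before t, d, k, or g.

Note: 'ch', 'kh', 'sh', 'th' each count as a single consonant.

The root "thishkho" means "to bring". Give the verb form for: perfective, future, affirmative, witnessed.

Attach aspect perfective -o → thishkhoo.
Attach tense future -khom → thishkhookhom.
Attach polarity affirmative -kham (after consonant 'm') → thishkhookhomkham.
Attach evidentiality witnessed -cha → thishkhookhomkhamcha.
Vowel harmony: no change.
Nasal assimilation: no change.

thishkhookhomkhamcha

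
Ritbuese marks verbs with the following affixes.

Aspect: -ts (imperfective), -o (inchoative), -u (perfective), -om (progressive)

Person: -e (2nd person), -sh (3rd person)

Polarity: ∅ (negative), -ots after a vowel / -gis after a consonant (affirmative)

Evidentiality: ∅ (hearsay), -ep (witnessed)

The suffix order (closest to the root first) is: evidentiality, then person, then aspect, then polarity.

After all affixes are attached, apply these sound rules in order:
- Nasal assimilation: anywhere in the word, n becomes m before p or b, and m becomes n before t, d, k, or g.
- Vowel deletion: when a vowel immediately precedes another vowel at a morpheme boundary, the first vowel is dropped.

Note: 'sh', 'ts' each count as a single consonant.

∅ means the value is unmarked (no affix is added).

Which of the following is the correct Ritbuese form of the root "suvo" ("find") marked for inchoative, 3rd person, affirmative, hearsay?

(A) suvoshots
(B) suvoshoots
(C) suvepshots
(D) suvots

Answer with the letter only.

evidentiality = hearsay: zero marking, form stays suvo.
Attach person 3rd person -sh → suvosh.
Attach aspect inchoative -o → suvosho.
Attach polarity affirmative -ots (after vowel 'o') → suvoshoots.
Nasal assimilation: no change.
Apply vowel deletion: suvoshoots → suvoshots.
So the correct form is suvoshots, option (A).
(C) suvepshots is wrong: it uses witnessed instead of hearsay for evidentiality.
(B) suvoshoots is wrong: it fails to apply the sound rule(s).
(D) suvots is wrong: it uses 2nd person instead of 3rd person for person.

A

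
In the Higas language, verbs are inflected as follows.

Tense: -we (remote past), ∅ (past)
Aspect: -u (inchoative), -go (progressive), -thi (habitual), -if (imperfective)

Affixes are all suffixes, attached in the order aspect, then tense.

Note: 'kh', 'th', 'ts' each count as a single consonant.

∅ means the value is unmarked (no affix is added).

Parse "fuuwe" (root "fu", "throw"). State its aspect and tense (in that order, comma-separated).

Segment: fu-u-we.
aspect: -u → inchoative.
tense: -we → remote past.

inchoative, remote past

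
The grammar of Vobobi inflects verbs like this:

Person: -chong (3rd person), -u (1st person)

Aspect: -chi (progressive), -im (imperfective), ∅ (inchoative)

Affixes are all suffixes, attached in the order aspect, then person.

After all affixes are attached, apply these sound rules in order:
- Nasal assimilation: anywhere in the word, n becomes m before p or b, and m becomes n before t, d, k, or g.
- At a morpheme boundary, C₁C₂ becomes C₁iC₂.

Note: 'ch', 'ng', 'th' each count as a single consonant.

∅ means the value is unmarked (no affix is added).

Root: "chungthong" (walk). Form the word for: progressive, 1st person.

chungthongichiu

Attach aspect progressive -chi → chungthongchi.
Attach person 1st person -u → chungthongchiu.
Nasal assimilation: no change.
Apply epenthesis: chungthongchiu → chungthongichiu.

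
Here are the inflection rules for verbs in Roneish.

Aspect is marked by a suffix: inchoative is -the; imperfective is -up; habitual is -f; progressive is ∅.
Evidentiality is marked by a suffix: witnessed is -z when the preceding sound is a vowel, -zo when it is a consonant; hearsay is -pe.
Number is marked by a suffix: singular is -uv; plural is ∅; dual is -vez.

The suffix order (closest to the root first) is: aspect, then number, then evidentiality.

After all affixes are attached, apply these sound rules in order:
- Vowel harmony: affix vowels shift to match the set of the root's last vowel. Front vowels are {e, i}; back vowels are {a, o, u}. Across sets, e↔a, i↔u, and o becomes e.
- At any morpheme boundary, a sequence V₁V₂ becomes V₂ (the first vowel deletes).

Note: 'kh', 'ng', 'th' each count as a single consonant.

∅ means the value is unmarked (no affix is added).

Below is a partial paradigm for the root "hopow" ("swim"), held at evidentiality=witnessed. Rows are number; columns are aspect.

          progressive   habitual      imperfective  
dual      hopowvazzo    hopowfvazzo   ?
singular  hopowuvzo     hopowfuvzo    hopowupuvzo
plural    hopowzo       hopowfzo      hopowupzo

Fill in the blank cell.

hopowupvazzo

Attach aspect imperfective -up → hopowup.
Attach number dual -vez → hopowupvez.
Attach evidentiality witnessed -zo (after consonant 'z') → hopowupvezzo.
Apply vowel harmony: hopowupvezzo → hopowupvazzo.
Vowel deletion: no change.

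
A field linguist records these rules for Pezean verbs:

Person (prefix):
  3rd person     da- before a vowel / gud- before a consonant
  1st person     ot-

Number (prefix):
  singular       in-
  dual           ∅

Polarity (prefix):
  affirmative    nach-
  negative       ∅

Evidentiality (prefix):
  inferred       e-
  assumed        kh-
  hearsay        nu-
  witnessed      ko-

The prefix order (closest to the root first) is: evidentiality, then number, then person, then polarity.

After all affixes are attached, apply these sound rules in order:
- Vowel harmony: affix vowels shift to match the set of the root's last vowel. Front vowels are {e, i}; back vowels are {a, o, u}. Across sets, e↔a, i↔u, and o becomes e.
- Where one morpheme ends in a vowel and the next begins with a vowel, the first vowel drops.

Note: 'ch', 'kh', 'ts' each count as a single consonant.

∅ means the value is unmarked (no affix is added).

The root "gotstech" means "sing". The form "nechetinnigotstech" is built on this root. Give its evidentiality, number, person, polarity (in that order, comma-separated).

hearsay, singular, 1st person, affirmative

Segment: nach-ot-in-nu-gotstech.
evidentiality: nu- → hearsay.
number: in- → singular.
person: ot- → 1st person.
polarity: nach- → affirmative.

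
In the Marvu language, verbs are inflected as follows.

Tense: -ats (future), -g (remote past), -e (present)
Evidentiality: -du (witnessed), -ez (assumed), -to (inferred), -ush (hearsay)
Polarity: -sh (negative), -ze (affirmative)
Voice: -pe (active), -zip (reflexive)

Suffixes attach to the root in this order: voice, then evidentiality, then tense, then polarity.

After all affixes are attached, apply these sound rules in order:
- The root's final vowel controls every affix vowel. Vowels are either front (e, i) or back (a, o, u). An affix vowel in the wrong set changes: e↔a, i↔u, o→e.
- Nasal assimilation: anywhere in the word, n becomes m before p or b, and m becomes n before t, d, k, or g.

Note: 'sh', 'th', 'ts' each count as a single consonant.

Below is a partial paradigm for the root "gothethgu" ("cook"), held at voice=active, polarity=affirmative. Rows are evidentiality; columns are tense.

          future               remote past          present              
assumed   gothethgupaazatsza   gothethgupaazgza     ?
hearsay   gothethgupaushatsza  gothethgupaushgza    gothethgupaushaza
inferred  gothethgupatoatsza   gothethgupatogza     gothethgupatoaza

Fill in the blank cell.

gothethgupaazaza

Attach voice active -pe → gothethgupe.
Attach evidentiality assumed -ez → gothethgupeez.
Attach tense present -e → gothethgupeeze.
Attach polarity affirmative -ze → gothethgupeezeze.
Apply vowel harmony: gothethgupeezeze → gothethgupaazaza.
Nasal assimilation: no change.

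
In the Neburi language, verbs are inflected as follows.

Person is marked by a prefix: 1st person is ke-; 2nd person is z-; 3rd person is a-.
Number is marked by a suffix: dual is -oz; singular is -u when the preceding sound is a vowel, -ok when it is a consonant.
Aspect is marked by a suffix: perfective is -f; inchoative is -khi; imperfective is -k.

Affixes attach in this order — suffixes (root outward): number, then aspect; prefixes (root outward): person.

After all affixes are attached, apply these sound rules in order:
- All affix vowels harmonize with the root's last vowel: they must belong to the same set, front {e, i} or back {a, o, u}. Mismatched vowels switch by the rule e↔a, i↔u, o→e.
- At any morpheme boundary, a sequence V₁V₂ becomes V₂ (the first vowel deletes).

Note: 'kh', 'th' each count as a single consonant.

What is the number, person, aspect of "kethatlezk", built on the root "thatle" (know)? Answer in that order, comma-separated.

Segment: ke-thatle-oz-k.
number: -oz → dual.
person: ke- → 1st person.
aspect: -k → imperfective.

dual, 1st person, imperfective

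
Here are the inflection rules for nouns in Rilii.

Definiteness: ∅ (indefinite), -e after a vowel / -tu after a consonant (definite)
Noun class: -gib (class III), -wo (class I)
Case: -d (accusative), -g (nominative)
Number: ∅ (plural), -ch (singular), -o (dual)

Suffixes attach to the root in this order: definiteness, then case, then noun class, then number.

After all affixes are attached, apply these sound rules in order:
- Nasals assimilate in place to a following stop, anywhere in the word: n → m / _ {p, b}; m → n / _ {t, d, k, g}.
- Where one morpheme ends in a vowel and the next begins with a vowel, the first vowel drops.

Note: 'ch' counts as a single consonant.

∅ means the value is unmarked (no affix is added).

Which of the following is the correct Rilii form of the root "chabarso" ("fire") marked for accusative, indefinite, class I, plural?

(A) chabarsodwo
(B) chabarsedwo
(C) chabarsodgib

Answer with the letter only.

A

definiteness = indefinite: zero marking, form stays chabarso.
Attach case accusative -d → chabarsod.
Attach noun class class I -wo → chabarsodwo.
number = plural: zero marking, form stays chabarsodwo.
Nasal assimilation: no change.
Vowel deletion: no change.
So the correct form is chabarsodwo, option (A).
(C) chabarsodgib is wrong: it uses class III instead of class I for noun class.
(B) chabarsedwo is wrong: it uses definite instead of indefinite for definiteness.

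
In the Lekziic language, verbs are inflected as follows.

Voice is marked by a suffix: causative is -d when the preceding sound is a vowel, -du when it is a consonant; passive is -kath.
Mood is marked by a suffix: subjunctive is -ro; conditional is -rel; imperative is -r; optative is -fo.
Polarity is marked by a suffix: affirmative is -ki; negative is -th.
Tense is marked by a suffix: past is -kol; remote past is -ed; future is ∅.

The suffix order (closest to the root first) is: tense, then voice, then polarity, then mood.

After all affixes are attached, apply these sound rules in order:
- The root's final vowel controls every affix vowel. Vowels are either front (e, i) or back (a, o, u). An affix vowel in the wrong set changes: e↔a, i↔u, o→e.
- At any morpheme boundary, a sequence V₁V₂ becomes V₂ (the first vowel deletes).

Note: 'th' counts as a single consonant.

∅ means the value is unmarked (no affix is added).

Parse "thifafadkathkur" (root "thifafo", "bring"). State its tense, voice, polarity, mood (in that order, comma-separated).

remote past, passive, affirmative, imperative

Segment: thifafo-ed-kath-ki-r.
tense: -ed → remote past.
voice: -kath → passive.
polarity: -ki → affirmative.
mood: -r → imperative.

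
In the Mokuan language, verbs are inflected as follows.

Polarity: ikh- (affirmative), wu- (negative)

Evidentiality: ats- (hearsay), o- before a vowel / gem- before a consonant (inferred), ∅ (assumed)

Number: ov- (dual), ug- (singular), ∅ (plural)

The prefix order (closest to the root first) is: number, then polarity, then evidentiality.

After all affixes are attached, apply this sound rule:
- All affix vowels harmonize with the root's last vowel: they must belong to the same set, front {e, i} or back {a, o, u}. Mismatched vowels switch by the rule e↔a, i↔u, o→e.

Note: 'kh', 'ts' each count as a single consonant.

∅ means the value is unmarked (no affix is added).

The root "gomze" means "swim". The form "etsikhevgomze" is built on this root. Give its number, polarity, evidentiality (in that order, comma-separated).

Segment: ats-ikh-ov-gomze.
number: ov- → dual.
polarity: ikh- → affirmative.
evidentiality: ats- → hearsay.

dual, affirmative, hearsay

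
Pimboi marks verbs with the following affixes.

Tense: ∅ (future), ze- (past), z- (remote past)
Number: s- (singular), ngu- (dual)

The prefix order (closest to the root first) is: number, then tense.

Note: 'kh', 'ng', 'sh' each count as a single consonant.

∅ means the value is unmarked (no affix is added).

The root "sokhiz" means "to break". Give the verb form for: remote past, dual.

zngusokhiz

Attach number dual ngu- → ngusokhiz.
Attach tense remote past z- → zngusokhiz.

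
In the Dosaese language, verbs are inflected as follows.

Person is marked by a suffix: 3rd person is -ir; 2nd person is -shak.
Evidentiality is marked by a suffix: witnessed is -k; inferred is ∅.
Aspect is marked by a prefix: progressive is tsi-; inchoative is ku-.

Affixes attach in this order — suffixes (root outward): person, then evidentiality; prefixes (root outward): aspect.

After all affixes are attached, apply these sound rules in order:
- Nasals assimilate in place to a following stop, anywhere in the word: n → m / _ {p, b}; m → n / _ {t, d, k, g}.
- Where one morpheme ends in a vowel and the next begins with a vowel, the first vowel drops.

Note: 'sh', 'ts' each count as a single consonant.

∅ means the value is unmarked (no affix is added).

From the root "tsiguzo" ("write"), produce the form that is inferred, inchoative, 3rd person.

kutsiguzir

Attach person 3rd person -ir → tsiguzoir.
evidentiality = inferred: zero marking, form stays tsiguzoir.
Attach aspect inchoative ku- → kutsiguzoir.
Nasal assimilation: no change.
Apply vowel deletion: kutsiguzoir → kutsiguzir.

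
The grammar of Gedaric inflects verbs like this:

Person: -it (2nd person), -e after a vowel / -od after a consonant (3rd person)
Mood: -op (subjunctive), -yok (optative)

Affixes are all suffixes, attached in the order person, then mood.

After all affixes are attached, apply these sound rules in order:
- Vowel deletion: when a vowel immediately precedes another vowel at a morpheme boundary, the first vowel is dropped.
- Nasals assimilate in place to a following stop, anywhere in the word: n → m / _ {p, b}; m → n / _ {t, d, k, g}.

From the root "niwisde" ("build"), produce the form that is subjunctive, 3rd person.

niwisdop

Attach person 3rd person -e (after vowel 'e') → niwisdee.
Attach mood subjunctive -op → niwisdeeop.
Apply vowel deletion: niwisdeeop → niwisdop.
Nasal assimilation: no change.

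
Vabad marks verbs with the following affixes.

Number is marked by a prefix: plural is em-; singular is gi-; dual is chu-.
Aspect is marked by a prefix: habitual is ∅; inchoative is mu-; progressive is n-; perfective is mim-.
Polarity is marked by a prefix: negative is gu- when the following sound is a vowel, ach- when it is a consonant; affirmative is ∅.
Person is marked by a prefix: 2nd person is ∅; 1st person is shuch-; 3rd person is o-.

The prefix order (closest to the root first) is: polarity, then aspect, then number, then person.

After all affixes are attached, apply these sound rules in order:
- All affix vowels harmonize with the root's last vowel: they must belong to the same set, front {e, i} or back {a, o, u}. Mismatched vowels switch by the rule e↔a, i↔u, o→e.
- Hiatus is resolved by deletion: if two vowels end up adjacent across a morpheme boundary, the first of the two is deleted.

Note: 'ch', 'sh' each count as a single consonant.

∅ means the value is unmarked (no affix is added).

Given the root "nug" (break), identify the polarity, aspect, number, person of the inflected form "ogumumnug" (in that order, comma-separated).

Segment: o-gi-mim-nug.
polarity: ∅ → affirmative.
aspect: mim- → perfective.
number: gi- → singular.
person: o- → 3rd person.

affirmative, perfective, singular, 3rd person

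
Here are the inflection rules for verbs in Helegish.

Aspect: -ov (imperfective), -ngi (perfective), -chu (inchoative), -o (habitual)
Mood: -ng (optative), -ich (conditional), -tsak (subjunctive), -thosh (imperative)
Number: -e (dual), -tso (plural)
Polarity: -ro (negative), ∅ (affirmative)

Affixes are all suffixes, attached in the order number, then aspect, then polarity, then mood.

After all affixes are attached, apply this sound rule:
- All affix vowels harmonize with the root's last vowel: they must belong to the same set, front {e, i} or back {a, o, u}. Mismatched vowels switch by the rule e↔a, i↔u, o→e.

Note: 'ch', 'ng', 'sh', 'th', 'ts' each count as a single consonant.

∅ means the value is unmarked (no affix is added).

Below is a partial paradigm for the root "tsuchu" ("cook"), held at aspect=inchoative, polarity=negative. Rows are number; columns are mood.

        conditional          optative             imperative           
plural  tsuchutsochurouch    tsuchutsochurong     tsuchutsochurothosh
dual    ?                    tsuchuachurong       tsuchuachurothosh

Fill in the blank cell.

tsuchuachurouch

Attach number dual -e → tsuchue.
Attach aspect inchoative -chu → tsuchuechu.
Attach polarity negative -ro → tsuchuechuro.
Attach mood conditional -ich → tsuchuechuroich.
Apply vowel harmony: tsuchuechuroich → tsuchuachurouch.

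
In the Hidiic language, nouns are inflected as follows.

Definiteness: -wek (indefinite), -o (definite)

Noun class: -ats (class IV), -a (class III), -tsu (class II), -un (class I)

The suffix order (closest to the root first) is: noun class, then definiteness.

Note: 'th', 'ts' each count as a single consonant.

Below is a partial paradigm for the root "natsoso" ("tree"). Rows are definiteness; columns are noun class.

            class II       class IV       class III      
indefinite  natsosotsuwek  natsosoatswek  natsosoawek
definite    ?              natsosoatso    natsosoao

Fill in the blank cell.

Attach noun class class II -tsu → natsosotsu.
Attach definiteness definite -o → natsosotsuo.

natsosotsuo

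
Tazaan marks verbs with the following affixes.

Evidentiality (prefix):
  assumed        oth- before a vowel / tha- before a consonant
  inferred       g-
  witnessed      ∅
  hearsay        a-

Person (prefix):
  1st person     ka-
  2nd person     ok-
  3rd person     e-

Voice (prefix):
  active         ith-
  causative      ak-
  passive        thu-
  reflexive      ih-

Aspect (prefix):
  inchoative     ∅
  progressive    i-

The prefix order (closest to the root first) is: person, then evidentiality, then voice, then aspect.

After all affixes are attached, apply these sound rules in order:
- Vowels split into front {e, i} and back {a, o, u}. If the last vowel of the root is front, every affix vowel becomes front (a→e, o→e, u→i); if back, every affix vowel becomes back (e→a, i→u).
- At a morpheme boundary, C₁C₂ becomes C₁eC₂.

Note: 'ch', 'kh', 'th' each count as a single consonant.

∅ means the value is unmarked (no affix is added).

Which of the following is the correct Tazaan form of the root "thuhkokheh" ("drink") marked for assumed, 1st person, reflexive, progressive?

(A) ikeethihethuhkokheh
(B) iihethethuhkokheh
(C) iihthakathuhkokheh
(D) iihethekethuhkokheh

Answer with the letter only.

D

Attach person 1st person ka- → kathuhkokheh.
Attach evidentiality assumed tha- (before consonant 'k') → thakathuhkokheh.
Attach voice reflexive ih- → ihthakathuhkokheh.
Attach aspect progressive i- → iihthakathuhkokheh.
Apply vowel harmony: iihthakathuhkokheh → iihthekethuhkokheh.
Apply epenthesis: iihthekethuhkokheh → iihethekethuhkokheh.
So the correct form is iihethekethuhkokheh, option (D).
(B) iihethethuhkokheh is wrong: it uses 3rd person instead of 1st person for person.
(C) iihthakathuhkokheh is wrong: it fails to apply the sound rule(s).
(A) ikeethihethuhkokheh is wrong: it has the affixes in the wrong order.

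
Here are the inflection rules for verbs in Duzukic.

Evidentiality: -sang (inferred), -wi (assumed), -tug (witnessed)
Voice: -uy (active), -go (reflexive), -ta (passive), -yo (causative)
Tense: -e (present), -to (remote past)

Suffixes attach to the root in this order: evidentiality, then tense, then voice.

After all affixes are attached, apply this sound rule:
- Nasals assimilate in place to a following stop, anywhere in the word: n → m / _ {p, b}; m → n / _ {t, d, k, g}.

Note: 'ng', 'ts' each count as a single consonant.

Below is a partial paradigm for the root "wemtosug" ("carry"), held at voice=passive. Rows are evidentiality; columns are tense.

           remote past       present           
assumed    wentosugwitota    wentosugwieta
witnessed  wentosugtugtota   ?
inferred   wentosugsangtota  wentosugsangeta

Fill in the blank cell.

wentosugtugeta

Attach evidentiality witnessed -tug → wemtosugtug.
Attach tense present -e → wemtosugtuge.
Attach voice passive -ta → wemtosugtugeta.
Apply nasal assimilation: wemtosugtugeta → wentosugtugeta.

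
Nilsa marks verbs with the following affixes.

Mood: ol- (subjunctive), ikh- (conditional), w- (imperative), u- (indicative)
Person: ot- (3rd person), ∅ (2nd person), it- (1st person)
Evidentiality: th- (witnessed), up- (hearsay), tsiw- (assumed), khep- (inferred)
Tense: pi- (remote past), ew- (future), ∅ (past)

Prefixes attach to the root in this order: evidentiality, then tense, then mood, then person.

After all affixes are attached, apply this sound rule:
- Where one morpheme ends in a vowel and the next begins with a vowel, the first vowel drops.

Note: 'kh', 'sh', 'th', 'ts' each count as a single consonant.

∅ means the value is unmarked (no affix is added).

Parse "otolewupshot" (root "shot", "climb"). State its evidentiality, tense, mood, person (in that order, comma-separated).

hearsay, future, subjunctive, 3rd person

Segment: ot-ol-ew-up-shot.
evidentiality: up- → hearsay.
tense: ew- → future.
mood: ol- → subjunctive.
person: ot- → 3rd person.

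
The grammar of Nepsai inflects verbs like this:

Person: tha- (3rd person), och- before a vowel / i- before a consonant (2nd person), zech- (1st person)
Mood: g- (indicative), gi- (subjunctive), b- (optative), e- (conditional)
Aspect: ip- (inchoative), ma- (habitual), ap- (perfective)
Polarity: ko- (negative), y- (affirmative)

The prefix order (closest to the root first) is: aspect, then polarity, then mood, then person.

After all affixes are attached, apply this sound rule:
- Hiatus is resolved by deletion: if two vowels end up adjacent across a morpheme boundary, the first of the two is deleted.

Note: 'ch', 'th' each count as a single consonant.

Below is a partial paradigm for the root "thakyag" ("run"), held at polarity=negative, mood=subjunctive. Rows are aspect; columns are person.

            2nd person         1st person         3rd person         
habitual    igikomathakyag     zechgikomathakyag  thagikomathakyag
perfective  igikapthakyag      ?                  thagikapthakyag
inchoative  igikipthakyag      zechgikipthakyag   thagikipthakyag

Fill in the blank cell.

Attach aspect perfective ap- → apthakyag.
Attach polarity negative ko- → koapthakyag.
Attach mood subjunctive gi- → gikoapthakyag.
Attach person 1st person zech- → zechgikoapthakyag.
Apply vowel deletion: zechgikoapthakyag → zechgikapthakyag.

zechgikapthakyag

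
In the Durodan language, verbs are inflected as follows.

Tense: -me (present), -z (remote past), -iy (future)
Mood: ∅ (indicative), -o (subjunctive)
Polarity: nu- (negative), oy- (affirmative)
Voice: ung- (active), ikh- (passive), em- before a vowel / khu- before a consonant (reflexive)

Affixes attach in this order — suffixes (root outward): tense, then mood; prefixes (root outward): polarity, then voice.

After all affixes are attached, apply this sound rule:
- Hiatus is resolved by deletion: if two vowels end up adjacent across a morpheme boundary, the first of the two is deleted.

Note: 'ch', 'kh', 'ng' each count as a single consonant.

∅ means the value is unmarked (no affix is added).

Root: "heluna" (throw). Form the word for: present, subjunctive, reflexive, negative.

khunuhelunamo

Attach tense present -me → heluname.
Attach polarity negative nu- → nuheluname.
Attach mood subjunctive -o → nuhelunameo.
Attach voice reflexive khu- (before consonant 'n') → khunuhelunameo.
Apply vowel deletion: khunuhelunameo → khunuhelunamo.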